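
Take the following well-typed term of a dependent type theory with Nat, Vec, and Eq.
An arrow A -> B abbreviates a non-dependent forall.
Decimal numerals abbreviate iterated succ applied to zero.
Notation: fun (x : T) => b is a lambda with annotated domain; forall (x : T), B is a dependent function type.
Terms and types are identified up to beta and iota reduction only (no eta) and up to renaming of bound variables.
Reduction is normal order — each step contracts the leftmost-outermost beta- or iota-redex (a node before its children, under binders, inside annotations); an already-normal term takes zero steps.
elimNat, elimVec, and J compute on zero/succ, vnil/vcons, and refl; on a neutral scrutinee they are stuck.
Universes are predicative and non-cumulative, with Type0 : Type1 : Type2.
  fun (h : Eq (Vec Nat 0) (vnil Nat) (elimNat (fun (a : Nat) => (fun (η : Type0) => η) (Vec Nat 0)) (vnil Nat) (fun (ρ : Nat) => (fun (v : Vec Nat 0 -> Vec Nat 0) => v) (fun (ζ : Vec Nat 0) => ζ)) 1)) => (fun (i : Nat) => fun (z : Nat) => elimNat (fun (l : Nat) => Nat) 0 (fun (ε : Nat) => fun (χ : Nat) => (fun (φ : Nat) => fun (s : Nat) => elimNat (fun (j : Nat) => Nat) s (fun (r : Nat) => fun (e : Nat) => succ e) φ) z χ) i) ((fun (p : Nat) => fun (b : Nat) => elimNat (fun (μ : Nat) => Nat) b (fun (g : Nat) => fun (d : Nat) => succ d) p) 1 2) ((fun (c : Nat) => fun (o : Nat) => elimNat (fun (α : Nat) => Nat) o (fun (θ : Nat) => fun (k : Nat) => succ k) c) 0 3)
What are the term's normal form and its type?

normal form:
  fun (h : Eq (Vec Nat 0) (vnil Nat) (vnil Nat)) => 9
type:
  Eq (Vec Nat 0) (vnil Nat) (vnil Nat) -> Nat
observation: contracting an elimNat iota-redex first, the term normalizes in 38 steps.


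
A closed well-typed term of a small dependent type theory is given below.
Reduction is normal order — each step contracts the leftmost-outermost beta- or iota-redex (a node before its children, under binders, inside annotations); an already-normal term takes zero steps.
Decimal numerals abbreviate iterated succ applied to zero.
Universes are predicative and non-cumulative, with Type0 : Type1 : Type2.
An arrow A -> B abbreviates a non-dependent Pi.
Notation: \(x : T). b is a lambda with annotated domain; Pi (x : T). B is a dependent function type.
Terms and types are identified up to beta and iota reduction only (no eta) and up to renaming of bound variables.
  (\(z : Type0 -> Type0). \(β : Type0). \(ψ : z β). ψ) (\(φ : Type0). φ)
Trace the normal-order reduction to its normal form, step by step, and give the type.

normal-order reduction sequence:
  (\(z : Type0 -> Type0). \(β : Type0). \(ψ : z β). ψ) (\(φ : Type0). φ)
  ~> \(z : Type0). \(β : (\(ψ : Type0). ψ) z). β
  ~> \(z : Type0). \(β : z). β
inferred type:
  Pi (z : Type0). z -> z


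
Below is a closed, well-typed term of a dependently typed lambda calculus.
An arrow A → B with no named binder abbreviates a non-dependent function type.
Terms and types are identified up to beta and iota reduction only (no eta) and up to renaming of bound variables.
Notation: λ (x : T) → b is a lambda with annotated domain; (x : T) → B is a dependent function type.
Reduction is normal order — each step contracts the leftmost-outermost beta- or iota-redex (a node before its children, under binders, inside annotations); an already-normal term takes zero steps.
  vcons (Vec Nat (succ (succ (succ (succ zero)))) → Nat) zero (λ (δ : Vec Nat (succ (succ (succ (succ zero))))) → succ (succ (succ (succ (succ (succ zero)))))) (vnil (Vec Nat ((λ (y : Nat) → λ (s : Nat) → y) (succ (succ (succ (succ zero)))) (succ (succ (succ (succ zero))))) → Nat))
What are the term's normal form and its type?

resulting normal form:
  vcons (Vec Nat (succ (succ (succ (succ zero)))) → Nat) zero (λ (δ : Vec Nat (succ (succ (succ (succ zero))))) → succ (succ (succ (succ (succ (succ zero)))))) (vnil (Vec Nat (succ (succ (succ (succ zero)))) → Nat))
inferred type:
  Vec (Vec Nat (succ (succ (succ (succ zero)))) → Nat) (succ zero)
observation: normalization takes exactly 2 steps under the normal-order strategy.


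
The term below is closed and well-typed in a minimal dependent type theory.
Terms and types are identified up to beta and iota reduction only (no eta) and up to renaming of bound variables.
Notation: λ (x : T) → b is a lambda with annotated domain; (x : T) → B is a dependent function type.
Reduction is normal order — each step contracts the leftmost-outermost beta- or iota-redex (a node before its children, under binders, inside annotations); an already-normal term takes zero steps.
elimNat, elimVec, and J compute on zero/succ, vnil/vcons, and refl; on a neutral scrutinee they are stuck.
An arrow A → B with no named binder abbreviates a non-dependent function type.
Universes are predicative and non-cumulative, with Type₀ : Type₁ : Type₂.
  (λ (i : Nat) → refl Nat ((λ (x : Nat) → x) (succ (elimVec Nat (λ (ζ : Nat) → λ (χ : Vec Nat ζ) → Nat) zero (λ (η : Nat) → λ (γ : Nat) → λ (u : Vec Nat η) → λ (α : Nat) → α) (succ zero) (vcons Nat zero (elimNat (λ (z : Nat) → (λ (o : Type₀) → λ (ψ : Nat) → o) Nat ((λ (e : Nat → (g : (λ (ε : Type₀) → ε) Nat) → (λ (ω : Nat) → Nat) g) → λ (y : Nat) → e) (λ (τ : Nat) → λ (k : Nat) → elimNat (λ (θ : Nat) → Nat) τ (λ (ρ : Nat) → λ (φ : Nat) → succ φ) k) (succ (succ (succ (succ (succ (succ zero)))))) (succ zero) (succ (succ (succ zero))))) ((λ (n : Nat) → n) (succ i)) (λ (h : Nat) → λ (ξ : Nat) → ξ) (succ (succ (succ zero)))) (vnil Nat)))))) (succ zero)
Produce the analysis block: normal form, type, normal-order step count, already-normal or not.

resulting normal form:
  refl Nat (succ zero)
type:
  Eq Nat (succ zero) (succ zero)
steps to reach normal form (normal order): 8
started in normal form: no
first redex: a beta-redex


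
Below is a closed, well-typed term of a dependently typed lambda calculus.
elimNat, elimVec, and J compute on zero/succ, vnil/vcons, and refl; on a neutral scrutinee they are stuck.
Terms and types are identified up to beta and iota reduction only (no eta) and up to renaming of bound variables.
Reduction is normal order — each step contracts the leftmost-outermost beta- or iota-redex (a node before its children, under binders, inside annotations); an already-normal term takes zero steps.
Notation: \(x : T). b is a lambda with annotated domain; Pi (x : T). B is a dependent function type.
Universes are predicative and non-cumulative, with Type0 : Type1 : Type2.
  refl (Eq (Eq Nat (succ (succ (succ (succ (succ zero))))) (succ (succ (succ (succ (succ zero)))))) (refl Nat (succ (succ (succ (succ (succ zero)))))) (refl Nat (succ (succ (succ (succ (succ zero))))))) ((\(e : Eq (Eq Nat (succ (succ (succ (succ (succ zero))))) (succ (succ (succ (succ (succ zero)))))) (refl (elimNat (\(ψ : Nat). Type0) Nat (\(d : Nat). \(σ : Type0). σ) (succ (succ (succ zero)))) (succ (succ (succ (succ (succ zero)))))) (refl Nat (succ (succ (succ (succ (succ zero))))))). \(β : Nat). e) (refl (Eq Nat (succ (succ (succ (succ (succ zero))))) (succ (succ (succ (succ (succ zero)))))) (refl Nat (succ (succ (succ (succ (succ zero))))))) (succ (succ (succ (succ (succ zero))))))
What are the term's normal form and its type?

resulting normal form:
  refl (Eq (Eq Nat (succ (succ (succ (succ (succ zero))))) (succ (succ (succ (succ (succ zero)))))) (refl Nat (succ (succ (succ (succ (succ zero)))))) (refl Nat (succ (succ (succ (succ (succ zero))))))) (refl (Eq Nat (succ (succ (succ (succ (succ zero))))) (succ (succ (succ (succ (succ zero)))))) (refl Nat (succ (succ (succ (succ (succ zero)))))))
inferred type:
  Eq (Eq (Eq Nat (succ (succ (succ (succ (succ zero))))) (succ (succ (succ (succ (succ zero)))))) (refl Nat (succ (succ (succ (succ (succ zero)))))) (refl Nat (succ (succ (succ (succ (succ zero))))))) (refl (Eq Nat (succ (succ (succ (succ (succ zero))))) (succ (succ (succ (succ (succ zero)))))) (refl Nat (succ (succ (succ (succ (succ zero))))))) (refl (Eq Nat (succ (succ (succ (succ (succ zero))))) (succ (succ (succ (succ (succ zero)))))) (refl Nat (succ (succ (succ (succ (succ zero)))))))
observation: contracting a beta-redex first, the term normalizes in 2 steps.


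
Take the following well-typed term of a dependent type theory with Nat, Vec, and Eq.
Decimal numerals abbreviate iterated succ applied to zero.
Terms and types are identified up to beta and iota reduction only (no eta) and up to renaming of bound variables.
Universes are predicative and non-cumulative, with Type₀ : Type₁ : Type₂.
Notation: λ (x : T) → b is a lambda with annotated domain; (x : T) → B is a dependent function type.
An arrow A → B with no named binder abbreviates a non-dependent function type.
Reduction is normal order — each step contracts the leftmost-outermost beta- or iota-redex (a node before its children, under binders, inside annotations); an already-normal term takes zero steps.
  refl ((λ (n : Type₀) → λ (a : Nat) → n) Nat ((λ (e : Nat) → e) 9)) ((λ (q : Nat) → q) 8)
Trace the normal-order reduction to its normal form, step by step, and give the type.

normal-order reduction sequence:
  refl ((λ (n : Type₀) → λ (a : Nat) → n) Nat ((λ (e : Nat) → e) 9)) ((λ (q : Nat) → q) 8)
  ~> refl ((λ (n : Nat) → Nat) ((λ (a : Nat) → a) 9)) ((λ (e : Nat) → e) 8)
  ~> refl Nat ((λ (n : Nat) → n) 8)
  ~> refl Nat 8
the term's type:
  Eq Nat 8 8


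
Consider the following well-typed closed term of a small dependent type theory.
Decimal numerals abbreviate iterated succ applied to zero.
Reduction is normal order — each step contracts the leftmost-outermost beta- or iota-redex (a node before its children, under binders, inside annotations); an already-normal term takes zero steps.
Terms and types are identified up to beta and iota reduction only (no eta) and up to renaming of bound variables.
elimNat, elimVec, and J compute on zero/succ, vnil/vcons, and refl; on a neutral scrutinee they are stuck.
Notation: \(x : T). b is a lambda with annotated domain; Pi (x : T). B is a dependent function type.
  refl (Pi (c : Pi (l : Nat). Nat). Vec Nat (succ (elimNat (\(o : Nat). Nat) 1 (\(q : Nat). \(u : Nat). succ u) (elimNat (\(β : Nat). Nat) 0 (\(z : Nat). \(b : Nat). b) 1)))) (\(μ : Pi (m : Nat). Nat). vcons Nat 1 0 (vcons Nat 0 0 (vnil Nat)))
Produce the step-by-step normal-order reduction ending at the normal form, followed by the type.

normal-order reduction sequence:
  refl (Pi (c : Pi (l : Nat). Nat). Vec Nat (succ (elimNat (\(o : Nat). Nat) 1 (\(q : Nat). \(u : Nat). succ u) (elimNat (\(β : Nat). Nat) 0 (\(z : Nat). \(b : Nat). b) 1)))) (\(μ : Pi (m : Nat). Nat). vcons Nat 1 0 (vcons Nat 0 0 (vnil Nat)))
  ~> refl (Pi (c : Pi (l : Nat). Nat). Vec Nat (succ (elimNat (\(o : Nat). Nat) 1 (\(q : Nat). \(u : Nat). succ u) ((\(β : Nat). \(z : Nat). z) 0 (elimNat (\(b : Nat). Nat) 0 (\(μ : Nat). \(m : Nat). m) 0))))) (\(ω : Pi (p : Nat). Nat). vcons Nat 1 0 (vcons Nat 0 0 (vnil Nat)))
  ~> refl (Pi (c : Pi (l : Nat). Nat). Vec Nat (succ (elimNat (\(o : Nat). Nat) 1 (\(q : Nat). \(u : Nat). succ u) ((\(β : Nat). β) (elimNat (\(z : Nat). Nat) 0 (\(b : Nat). \(μ : Nat). μ) 0))))) (\(m : Pi (ω : Nat). Nat). vcons Nat 1 0 (vcons Nat 0 0 (vnil Nat)))
  ~> refl (Pi (c : Pi (l : Nat). Nat). Vec Nat (succ (elimNat (\(o : Nat). Nat) 1 (\(q : Nat). \(u : Nat). succ u) (elimNat (\(β : Nat). Nat) 0 (\(z : Nat). \(b : Nat). b) 0)))) (\(μ : Pi (m : Nat). Nat). vcons Nat 1 0 (vcons Nat 0 0 (vnil Nat)))
  ~> refl (Pi (c : Pi (l : Nat). Nat). Vec Nat (succ (elimNat (\(o : Nat). Nat) 1 (\(q : Nat). \(u : Nat). succ u) 0))) (\(β : Pi (z : Nat). Nat). vcons Nat 1 0 (vcons Nat 0 0 (vnil Nat)))
  ~> refl (Pi (c : Pi (l : Nat). Nat). Vec Nat 2) (\(o : Pi (q : Nat). Nat). vcons Nat 1 0 (vcons Nat 0 0 (vnil Nat)))
the term's type:
  Eq (Pi (c : Pi (l : Nat). Nat). Vec Nat 2) (\(o : Pi (q : Nat). Nat). vcons Nat 1 0 (vcons Nat 0 0 (vnil Nat))) (\(u : Pi (β : Nat). Nat). vcons Nat 1 0 (vcons Nat 0 0 (vnil Nat)))


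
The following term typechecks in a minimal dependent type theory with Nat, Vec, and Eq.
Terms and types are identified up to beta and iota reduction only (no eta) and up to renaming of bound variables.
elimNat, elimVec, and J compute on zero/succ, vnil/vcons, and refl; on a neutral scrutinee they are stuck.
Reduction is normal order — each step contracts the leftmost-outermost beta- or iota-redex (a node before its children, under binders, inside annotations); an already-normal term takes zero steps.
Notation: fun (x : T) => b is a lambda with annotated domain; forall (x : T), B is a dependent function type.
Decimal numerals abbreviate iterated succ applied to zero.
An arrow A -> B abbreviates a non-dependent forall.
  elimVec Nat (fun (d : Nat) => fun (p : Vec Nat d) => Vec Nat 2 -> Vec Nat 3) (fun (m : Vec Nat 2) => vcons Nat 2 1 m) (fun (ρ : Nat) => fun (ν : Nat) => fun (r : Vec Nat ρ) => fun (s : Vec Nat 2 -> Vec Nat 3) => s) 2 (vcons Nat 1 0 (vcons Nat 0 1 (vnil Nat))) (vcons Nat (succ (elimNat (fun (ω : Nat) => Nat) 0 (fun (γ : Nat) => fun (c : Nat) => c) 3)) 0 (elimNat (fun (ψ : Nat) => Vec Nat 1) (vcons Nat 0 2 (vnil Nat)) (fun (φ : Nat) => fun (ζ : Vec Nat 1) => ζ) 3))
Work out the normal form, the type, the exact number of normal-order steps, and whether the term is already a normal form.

resulting normal form:
  vcons Nat 2 1 (vcons Nat 1 0 (vcons Nat 0 2 (vnil Nat)))
type:
  Vec Nat 3
reduction steps (normal order): 32
term was already normal: no
first contracted redex: an elimVec iota-redex


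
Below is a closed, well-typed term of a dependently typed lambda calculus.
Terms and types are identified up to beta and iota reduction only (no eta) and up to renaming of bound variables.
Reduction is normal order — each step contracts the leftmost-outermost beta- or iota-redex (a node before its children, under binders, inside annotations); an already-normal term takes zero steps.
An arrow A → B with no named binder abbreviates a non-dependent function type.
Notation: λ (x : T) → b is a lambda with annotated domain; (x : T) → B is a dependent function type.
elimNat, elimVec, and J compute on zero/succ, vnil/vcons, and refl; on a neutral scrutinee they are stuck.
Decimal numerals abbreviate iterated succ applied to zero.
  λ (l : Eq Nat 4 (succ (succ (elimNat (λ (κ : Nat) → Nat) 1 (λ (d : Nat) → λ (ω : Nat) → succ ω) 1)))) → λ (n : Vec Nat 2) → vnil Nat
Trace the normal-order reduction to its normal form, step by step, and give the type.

normal-order reduction:
  λ (l : Eq Nat 4 (succ (succ (elimNat (λ (κ : Nat) → Nat) 1 (λ (d : Nat) → λ (ω : Nat) → succ ω) 1)))) → λ (n : Vec Nat 2) → vnil Nat
  ~> λ (l : Eq Nat 4 (succ (succ ((λ (κ : Nat) → λ (d : Nat) → succ d) 0 (elimNat (λ (ω : Nat) → Nat) 1 (λ (n : Nat) → λ (h : Nat) → succ h) 0))))) → λ (χ : Vec Nat 2) → vnil Nat
  ~> λ (l : Eq Nat 4 (succ (succ ((λ (κ : Nat) → succ κ) (elimNat (λ (d : Nat) → Nat) 1 (λ (ω : Nat) → λ (n : Nat) → succ n) 0))))) → λ (h : Vec Nat 2) → vnil Nat
  ~> λ (l : Eq Nat 4 (succ (succ (succ (elimNat (λ (κ : Nat) → Nat) 1 (λ (d : Nat) → λ (ω : Nat) → succ ω) 0))))) → λ (n : Vec Nat 2) → vnil Nat
  ~> λ (l : Eq Nat 4 4) → λ (κ : Vec Nat 2) → vnil Nat
inferred type:
  Eq Nat 4 4 → Vec Nat 2 → Vec Nat 0


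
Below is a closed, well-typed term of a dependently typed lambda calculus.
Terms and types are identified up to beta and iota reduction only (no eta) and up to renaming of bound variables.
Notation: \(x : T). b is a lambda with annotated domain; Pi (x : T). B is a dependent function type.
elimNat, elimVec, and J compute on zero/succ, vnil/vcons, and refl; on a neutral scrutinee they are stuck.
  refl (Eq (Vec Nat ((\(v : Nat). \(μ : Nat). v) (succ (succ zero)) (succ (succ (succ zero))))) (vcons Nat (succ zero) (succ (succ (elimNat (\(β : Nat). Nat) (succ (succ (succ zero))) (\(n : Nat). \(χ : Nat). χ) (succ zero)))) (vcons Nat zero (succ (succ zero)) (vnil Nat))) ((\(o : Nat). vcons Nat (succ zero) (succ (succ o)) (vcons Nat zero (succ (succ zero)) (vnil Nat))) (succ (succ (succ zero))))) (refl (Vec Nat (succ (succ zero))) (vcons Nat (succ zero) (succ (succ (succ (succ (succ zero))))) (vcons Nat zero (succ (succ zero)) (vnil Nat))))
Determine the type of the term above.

the term's type:
  Eq (Eq (Vec Nat (succ (succ zero))) (vcons Nat (succ zero) (succ (succ (succ (succ (succ zero))))) (vcons Nat zero (succ (succ zero)) (vnil Nat))) (vcons Nat (succ zero) (succ (succ (succ (succ (succ zero))))) (vcons Nat zero (succ (succ zero)) (vnil Nat)))) (refl (Vec Nat (succ (succ zero))) (vcons Nat (succ zero) (succ (succ (succ (succ (succ zero))))) (vcons Nat zero (succ (succ zero)) (vnil Nat)))) (refl (Vec Nat (succ (succ zero))) (vcons Nat (succ zero) (succ (succ (succ (succ (succ zero))))) (vcons Nat zero (succ (succ zero)) (vnil Nat))))


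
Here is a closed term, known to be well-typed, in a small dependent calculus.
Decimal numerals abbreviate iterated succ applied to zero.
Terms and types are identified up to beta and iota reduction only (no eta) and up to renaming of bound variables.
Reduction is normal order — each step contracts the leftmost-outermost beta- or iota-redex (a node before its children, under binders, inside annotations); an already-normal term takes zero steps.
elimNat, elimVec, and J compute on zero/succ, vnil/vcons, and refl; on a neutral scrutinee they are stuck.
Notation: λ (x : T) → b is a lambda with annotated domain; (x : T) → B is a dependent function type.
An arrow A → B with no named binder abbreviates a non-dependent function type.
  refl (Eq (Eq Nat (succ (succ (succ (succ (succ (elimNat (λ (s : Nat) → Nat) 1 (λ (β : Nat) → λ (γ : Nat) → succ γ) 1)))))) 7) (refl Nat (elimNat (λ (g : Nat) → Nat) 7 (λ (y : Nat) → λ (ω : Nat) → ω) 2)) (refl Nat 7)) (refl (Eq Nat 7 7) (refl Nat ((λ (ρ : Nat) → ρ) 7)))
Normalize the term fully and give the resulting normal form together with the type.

reduced normal form:
  refl (Eq (Eq Nat 7 7) (refl Nat 7) (refl Nat 7)) (refl (Eq Nat 7 7) (refl Nat 7))
the term's type:
  Eq (Eq (Eq Nat 7 7) (refl Nat 7) (refl Nat 7)) (refl (Eq Nat 7 7) (refl Nat 7)) (refl (Eq Nat 7 7) (refl Nat 7))
observation: the first redex contracted is an elimNat iota-redex; the normal form is reached in 12 normal-order steps.


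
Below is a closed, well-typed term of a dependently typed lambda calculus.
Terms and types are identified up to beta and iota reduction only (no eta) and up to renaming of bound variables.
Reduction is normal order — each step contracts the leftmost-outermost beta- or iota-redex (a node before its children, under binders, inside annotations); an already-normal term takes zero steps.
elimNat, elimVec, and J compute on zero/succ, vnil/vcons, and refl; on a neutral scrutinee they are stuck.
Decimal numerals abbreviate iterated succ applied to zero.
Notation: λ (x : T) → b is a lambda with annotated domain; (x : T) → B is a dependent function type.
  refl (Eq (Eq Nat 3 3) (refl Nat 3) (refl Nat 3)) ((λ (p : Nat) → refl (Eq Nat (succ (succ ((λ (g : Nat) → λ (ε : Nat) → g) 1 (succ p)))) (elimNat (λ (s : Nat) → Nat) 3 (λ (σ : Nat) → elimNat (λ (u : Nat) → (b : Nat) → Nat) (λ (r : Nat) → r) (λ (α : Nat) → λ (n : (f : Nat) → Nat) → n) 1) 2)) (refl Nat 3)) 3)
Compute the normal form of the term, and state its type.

reduced normal form:
  refl (Eq (Eq Nat 3 3) (refl Nat 3) (refl Nat 3)) (refl (Eq Nat 3 3) (refl Nat 3))
the term's type:
  Eq (Eq (Eq Nat 3 3) (refl Nat 3) (refl Nat 3)) (refl (Eq Nat 3 3) (refl Nat 3)) (refl (Eq Nat 3 3) (refl Nat 3))


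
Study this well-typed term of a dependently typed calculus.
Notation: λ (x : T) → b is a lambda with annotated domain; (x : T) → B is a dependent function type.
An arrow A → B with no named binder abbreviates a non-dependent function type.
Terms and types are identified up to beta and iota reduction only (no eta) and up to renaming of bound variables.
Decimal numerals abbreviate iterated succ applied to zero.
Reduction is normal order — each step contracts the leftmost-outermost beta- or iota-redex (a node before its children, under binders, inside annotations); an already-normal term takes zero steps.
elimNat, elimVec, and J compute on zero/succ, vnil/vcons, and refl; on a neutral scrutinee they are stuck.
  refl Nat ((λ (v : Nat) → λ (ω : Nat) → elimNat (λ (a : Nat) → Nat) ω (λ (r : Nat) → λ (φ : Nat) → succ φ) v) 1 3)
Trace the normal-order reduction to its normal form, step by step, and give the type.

normal-order reduction:
  refl Nat ((λ (v : Nat) → λ (ω : Nat) → elimNat (λ (a : Nat) → Nat) ω (λ (r : Nat) → λ (φ : Nat) → succ φ) v) 1 3)
  ~> refl Nat ((λ (v : Nat) → elimNat (λ (ω : Nat) → Nat) v (λ (a : Nat) → λ (r : Nat) → succ r) 1) 3)
  ~> refl Nat (elimNat (λ (v : Nat) → Nat) 3 (λ (ω : Nat) → λ (a : Nat) → succ a) 1)
  ~> refl Nat ((λ (v : Nat) → λ (ω : Nat) → succ ω) 0 (elimNat (λ (a : Nat) → Nat) 3 (λ (r : Nat) → λ (φ : Nat) → succ φ) 0))
  ~> refl Nat ((λ (v : Nat) → succ v) (elimNat (λ (ω : Nat) → Nat) 3 (λ (a : Nat) → λ (r : Nat) → succ r) 0))
  ~> refl Nat (succ (elimNat (λ (v : Nat) → Nat) 3 (λ (ω : Nat) → λ (a : Nat) → succ a) 0))
  ~> refl Nat 4
the term's type:
  Eq Nat 4 4


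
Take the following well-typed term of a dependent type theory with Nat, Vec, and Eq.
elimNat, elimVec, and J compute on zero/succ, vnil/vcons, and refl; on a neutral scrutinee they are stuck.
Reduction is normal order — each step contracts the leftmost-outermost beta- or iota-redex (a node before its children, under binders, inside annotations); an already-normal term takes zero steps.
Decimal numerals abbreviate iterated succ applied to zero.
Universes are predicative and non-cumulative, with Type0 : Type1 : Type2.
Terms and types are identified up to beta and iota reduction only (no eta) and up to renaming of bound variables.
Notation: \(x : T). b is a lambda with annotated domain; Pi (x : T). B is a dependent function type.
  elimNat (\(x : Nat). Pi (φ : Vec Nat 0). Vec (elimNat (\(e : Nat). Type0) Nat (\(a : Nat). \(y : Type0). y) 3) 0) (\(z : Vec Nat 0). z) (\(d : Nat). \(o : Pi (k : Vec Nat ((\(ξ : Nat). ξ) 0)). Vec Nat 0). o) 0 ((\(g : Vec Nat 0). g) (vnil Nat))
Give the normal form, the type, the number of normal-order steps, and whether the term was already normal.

resulting normal form:
  vnil Nat
inferred type:
  Vec Nat 0
reduction steps (normal order): 3
started in normal form: no
first redex: an elimNat iota-redex


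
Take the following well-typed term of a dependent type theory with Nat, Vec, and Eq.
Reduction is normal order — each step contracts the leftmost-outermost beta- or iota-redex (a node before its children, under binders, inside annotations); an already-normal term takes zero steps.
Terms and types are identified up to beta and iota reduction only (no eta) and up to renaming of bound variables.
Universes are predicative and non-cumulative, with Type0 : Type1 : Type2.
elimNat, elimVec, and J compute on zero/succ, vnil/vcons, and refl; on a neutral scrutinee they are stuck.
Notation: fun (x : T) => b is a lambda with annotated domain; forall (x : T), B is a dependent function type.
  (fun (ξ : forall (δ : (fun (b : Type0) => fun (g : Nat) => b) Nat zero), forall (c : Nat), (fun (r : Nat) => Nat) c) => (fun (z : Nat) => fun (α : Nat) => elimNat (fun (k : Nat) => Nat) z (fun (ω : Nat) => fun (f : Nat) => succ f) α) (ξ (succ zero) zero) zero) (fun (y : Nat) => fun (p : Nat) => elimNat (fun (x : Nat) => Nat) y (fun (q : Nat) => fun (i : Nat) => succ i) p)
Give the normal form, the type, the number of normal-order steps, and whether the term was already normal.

reduced normal form:
  succ zero
type:
  Nat
normal-order step count: 7
already normal: no
first redex: a beta-redex


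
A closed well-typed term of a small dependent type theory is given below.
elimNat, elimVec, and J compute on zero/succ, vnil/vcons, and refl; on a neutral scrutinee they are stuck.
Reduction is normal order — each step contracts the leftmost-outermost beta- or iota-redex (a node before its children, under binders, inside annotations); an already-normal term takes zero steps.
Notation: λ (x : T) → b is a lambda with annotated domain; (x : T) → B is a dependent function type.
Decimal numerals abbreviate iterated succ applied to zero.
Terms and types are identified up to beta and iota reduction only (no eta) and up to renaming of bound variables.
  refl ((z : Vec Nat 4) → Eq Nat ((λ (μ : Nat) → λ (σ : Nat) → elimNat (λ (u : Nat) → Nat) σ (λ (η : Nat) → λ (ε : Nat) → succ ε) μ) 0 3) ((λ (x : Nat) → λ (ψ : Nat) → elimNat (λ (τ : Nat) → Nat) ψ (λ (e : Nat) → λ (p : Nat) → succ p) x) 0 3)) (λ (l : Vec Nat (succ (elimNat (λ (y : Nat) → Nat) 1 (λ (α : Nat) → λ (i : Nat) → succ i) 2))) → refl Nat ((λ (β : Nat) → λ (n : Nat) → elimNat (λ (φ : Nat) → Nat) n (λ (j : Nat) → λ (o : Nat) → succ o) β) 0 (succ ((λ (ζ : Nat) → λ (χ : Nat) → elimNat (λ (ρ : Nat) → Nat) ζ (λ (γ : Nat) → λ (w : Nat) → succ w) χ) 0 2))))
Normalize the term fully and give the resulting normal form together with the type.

normal form:
  refl ((z : Vec Nat 4) → Eq Nat 3 3) (λ (μ : Vec Nat 4) → refl Nat 3)
inferred type:
  Eq ((z : Vec Nat 4) → Eq Nat 3 3) (λ (μ : Vec Nat 4) → refl Nat 3) (λ (σ : Vec Nat 4) → refl Nat 3)
observation: the term reaches its normal form after 25 normal-order steps.


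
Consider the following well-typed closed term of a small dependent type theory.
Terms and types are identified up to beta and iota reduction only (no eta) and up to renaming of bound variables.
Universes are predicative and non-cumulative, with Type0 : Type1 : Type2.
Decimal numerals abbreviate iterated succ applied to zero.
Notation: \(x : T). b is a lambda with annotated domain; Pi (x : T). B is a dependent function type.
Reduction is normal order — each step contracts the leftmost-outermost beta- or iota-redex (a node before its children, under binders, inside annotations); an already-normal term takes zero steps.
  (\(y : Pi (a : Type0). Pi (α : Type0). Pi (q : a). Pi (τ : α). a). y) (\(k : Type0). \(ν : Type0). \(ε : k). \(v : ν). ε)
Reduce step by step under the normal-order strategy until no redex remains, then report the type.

reduction (normal order):
  (\(y : Pi (a : Type0). Pi (α : Type0). Pi (q : a). Pi (τ : α). a). y) (\(k : Type0). \(ν : Type0). \(ε : k). \(v : ν). ε)
  ~> \(y : Type0). \(a : Type0). \(α : y). \(q : a). α
inferred type:
  Pi (y : Type0). Pi (a : Type0). Pi (α : y). Pi (q : a). y


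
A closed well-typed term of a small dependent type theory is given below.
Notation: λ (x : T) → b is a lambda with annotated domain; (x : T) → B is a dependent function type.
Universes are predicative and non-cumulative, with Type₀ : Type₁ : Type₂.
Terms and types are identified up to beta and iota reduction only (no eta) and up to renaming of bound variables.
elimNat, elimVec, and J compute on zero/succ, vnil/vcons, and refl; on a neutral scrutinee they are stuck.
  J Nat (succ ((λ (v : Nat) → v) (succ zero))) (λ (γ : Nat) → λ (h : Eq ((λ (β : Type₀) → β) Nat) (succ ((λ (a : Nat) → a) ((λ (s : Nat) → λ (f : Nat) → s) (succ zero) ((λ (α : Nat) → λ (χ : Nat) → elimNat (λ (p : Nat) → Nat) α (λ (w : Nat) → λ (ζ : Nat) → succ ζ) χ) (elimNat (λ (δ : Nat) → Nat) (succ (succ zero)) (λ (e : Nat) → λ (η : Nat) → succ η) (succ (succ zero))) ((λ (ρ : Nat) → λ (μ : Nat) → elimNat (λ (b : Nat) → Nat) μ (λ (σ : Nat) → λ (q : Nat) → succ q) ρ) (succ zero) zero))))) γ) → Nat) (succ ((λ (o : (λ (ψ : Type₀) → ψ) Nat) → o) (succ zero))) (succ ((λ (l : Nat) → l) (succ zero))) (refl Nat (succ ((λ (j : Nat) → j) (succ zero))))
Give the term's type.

the term's type:
  Nat


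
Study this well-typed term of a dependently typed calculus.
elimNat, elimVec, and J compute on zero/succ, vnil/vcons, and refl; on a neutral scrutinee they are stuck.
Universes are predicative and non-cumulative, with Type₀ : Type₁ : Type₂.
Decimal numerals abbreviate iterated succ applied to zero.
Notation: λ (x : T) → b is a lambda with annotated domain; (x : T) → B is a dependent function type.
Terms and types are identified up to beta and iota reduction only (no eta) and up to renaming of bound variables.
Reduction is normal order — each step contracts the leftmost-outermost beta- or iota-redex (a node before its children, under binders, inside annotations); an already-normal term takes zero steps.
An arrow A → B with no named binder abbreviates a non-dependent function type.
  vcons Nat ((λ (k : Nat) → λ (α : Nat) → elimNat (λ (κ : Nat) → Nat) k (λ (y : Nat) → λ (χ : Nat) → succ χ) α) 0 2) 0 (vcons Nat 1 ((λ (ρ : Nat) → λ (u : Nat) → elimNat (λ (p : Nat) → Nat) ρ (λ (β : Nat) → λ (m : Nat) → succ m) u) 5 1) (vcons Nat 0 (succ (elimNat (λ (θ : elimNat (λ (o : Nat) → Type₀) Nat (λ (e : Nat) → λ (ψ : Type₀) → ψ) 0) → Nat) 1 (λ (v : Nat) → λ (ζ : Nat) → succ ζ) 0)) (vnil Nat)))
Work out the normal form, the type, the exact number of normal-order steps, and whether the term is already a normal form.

reduced normal form:
  vcons Nat 2 0 (vcons Nat 1 6 (vcons Nat 0 2 (vnil Nat)))
type:
  Vec Nat 3
steps to reach normal form (normal order): 16
started in normal form: no
first redex: a beta-redex


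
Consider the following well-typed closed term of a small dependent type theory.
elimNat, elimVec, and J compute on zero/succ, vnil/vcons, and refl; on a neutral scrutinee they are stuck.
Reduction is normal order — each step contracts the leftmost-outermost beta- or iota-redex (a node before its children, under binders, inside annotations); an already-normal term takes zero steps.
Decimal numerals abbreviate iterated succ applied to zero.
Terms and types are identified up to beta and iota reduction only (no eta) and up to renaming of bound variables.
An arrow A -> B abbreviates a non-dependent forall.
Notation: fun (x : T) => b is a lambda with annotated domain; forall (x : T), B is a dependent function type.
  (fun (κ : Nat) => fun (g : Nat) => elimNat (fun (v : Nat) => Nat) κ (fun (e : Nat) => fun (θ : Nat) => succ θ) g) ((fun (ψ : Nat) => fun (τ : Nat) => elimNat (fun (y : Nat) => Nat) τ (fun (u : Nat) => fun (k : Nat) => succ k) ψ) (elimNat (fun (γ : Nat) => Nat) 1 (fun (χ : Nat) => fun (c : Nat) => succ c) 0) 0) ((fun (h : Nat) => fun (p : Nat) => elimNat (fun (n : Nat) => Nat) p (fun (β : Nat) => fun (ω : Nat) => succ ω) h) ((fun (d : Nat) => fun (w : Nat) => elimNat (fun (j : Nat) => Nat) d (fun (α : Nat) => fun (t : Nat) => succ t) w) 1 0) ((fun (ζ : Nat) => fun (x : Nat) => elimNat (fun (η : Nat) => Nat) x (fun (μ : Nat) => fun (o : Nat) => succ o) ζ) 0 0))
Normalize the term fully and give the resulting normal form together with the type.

normal form:
  2
inferred type:
  Nat


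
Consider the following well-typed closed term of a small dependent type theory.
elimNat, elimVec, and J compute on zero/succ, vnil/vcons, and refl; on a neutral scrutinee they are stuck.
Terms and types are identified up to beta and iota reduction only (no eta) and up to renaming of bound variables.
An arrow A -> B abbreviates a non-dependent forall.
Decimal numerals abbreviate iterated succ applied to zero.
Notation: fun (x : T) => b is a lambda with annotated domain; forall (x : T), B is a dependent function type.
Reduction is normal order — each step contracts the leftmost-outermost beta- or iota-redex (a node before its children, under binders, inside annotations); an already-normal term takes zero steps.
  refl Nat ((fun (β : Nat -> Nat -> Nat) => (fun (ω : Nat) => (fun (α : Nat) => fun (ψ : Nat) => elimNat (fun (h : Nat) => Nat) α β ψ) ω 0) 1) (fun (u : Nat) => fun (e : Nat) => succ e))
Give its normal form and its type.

normal form:
  refl Nat 1
the term's type:
  Eq Nat 1 1
observation: 5 normal-order steps separate the term from its normal form.


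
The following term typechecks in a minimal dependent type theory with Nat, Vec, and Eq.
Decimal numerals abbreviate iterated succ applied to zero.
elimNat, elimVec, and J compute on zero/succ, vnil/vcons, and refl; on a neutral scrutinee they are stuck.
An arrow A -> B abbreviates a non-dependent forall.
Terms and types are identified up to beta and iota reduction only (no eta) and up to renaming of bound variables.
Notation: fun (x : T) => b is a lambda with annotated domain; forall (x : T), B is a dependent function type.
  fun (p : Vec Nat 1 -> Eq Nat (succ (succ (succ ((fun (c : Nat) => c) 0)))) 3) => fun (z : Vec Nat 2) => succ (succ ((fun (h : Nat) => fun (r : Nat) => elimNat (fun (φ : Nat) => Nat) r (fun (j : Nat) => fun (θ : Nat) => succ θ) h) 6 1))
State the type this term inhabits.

type:
  (Vec Nat 1 -> Eq Nat 3 3) -> Vec Nat 2 -> Nat


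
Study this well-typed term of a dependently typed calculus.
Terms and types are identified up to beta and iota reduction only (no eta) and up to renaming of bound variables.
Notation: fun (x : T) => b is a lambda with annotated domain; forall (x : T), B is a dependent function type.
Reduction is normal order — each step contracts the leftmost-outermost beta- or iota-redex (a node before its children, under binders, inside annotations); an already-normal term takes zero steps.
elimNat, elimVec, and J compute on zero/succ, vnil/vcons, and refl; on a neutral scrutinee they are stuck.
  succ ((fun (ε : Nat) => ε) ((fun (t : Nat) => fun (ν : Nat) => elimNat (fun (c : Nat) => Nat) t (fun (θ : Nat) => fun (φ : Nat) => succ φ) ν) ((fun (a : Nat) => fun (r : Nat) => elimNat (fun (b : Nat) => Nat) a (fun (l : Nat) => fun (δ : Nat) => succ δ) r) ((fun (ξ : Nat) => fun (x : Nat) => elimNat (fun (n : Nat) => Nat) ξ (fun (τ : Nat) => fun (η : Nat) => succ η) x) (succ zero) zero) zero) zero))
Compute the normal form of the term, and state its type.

reduced normal form:
  succ (succ zero)
inferred type:
  Nat


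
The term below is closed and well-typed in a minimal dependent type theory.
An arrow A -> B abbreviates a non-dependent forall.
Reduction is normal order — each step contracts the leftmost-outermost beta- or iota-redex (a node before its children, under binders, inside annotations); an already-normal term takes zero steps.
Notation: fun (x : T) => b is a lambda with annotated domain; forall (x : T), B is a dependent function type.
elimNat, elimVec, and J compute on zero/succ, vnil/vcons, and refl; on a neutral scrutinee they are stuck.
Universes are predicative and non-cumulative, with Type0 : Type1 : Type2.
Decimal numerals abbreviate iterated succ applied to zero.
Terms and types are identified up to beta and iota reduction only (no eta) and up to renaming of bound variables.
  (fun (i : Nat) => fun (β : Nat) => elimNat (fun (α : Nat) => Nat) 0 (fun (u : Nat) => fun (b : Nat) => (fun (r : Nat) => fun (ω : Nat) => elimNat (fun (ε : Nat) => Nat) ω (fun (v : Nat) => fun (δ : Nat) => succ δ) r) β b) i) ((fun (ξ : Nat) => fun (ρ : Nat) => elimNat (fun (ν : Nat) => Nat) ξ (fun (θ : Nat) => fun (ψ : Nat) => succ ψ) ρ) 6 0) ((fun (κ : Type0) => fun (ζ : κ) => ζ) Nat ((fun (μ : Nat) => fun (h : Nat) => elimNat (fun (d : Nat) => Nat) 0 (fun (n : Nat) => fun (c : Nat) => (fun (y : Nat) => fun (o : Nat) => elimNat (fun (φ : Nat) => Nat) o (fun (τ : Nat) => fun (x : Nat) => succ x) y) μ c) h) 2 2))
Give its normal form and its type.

normal form:
  24
inferred type:
  Nat


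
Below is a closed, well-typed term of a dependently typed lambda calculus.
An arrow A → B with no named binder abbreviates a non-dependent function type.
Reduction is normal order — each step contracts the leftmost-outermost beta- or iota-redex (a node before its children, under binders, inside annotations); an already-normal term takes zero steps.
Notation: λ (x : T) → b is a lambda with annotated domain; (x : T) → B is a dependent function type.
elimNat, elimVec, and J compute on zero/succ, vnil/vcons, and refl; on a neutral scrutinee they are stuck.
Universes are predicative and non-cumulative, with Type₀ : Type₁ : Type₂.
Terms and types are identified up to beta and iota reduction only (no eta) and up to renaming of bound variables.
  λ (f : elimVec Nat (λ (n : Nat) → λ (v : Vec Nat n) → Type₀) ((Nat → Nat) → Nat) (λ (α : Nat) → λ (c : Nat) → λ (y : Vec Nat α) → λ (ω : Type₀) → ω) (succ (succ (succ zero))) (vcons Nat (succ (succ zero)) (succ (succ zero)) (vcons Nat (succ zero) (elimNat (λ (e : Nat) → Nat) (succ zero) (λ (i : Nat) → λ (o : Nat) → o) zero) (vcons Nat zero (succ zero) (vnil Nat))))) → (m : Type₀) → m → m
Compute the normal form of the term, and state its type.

reduced normal form:
  λ (f : (Nat → Nat) → Nat) → (n : Type₀) → n → n
inferred type:
  ((Nat → Nat) → Nat) → Type₁


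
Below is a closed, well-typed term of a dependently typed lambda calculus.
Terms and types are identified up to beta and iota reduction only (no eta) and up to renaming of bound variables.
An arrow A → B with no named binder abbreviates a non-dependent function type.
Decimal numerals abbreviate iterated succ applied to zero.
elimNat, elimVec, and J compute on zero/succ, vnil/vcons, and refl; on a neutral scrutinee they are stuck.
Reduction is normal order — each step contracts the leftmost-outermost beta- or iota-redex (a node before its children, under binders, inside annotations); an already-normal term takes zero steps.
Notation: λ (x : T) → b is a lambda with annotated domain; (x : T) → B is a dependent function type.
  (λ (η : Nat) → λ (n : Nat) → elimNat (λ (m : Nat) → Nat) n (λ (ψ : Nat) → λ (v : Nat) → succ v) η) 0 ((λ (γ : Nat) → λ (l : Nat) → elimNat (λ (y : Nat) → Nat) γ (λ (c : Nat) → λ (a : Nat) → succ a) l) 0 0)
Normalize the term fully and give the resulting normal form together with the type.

reduced normal form:
  0
the term's type:
  Nat


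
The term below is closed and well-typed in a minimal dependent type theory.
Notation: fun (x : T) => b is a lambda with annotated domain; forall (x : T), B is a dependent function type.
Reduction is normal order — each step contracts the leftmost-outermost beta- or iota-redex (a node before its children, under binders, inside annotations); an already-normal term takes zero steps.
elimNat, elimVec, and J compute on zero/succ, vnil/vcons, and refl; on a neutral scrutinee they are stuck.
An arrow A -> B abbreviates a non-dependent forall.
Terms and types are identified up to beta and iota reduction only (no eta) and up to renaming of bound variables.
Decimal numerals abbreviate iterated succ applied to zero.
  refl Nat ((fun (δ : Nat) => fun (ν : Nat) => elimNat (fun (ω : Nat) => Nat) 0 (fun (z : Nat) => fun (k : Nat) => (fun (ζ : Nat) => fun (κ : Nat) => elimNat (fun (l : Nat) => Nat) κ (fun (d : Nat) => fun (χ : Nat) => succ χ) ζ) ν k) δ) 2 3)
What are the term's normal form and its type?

normal form:
  refl Nat 6
the term's type:
  Eq Nat 6 6
observation: the leftmost-outermost redex is a beta-redex, and normalization takes 33 steps.


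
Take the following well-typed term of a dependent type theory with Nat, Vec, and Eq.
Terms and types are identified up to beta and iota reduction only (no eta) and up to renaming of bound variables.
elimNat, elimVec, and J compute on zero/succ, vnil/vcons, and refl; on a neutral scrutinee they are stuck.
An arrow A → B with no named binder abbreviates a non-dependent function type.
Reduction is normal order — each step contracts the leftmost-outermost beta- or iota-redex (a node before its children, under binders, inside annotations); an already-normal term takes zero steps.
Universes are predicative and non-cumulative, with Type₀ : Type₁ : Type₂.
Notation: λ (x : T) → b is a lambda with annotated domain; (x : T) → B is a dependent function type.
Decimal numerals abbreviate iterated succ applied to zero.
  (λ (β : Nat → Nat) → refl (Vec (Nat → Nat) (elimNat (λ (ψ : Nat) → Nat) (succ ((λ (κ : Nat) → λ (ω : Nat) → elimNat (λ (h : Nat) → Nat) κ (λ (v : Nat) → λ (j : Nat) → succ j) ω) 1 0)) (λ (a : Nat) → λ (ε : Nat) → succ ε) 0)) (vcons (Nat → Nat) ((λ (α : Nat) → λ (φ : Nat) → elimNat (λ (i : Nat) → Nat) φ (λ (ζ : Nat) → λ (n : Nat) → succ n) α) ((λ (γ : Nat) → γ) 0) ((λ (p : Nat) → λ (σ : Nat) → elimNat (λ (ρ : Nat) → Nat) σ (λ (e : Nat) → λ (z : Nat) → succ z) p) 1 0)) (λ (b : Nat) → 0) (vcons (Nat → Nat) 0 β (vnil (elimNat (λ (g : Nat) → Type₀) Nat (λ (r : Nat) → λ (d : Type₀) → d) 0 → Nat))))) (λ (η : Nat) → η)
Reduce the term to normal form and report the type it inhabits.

reduced normal form:
  refl (Vec (Nat → Nat) 2) (vcons (Nat → Nat) 1 (λ (β : Nat) → 0) (vcons (Nat → Nat) 0 (λ (ψ : Nat) → ψ) (vnil (Nat → Nat))))
the term's type:
  Eq (Vec (Nat → Nat) 2) (vcons (Nat → Nat) 1 (λ (β : Nat) → 0) (vcons (Nat → Nat) 0 (λ (ψ : Nat) → ψ) (vnil (Nat → Nat)))) (vcons (Nat → Nat) 1 (λ (κ : Nat) → 0) (vcons (Nat → Nat) 0 (λ (ω : Nat) → ω) (vnil (Nat → Nat))))
observation: contracting a beta-redex first, the term normalizes in 16 steps.
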